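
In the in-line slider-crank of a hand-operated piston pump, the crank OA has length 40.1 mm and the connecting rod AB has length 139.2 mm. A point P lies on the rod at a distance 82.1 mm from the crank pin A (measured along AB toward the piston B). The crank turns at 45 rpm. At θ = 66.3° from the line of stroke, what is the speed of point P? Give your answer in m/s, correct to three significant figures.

ω = 4.712 rad/s.  Crank-pin speed |V_A| = rω = 0.18897 m/s, perpendicular to OA.
Rod angle: sinφ = −(r/L) sinθ ⇒ φ = -15.294°; ω_rod = −rω cosθ/√(L²−r²sin²θ) = -0.56569 rad/s.
V_P = V_A + ω_rod × AP, with AP = 0.0821 m along the rod.
Components: V_Px = −rω sinθ − a·ω_rod·sinφ = -0.18528 m/s;  V_Py = rω cosθ + a·ω_rod·cosφ = +0.031157 m/s.
|V_P| = √(V_Px² + V_Py²) = 0.18788 m/s.

0.188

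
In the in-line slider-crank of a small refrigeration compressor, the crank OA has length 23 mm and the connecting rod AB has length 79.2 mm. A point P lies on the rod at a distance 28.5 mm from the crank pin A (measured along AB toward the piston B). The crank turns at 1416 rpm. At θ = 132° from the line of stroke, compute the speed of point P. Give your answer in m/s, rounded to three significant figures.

ω = 148.3 rad/s.  Crank-pin speed |V_A| = rω = 3.4105 m/s, perpendicular to OA.
Rod angle: sinφ = −(r/L) sinθ ⇒ φ = -12.463°; ω_rod = −rω cosθ/√(L²−r²sin²θ) = +29.51 rad/s.
V_P = V_A + ω_rod × AP, with AP = 0.0285 m along the rod.
Components: V_Px = −rω sinθ − a·ω_rod·sinφ = -2.353 m/s;  V_Py = rω cosθ + a·ω_rod·cosφ = -1.4609 m/s.
|V_P| = √(V_Px² + V_Py²) = 2.7696 m/s.

2.77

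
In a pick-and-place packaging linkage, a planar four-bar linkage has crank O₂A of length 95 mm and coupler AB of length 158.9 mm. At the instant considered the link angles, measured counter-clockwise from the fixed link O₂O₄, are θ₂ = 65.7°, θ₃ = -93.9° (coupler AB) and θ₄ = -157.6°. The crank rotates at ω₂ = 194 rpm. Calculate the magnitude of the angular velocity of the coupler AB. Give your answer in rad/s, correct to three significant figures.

ω₂ = 20.32 rad/s (from 194 rpm).
Differentiating the loop-closure r₂e^{iθ₂}+r₃e^{iθ₃}=r₁+r₄e^{iθ₄} gives r₂ω₂e^{iθ₂}+r₃ω₃e^{iθ₃}=r₄ω₄e^{iθ₄}.
Eliminating the other unknown: ω₃ = r₂ω₂ sin(θ₄−θ₂) / [r₃ sin(θ₃−θ₄)].
Numerator sine = +0.68582; denominator sine = +0.89649.
Result = 0.095·20.32·(+0.68582) / (0.1589·(+0.89649)) = +9.2917 rad/s; magnitude 9.2917 rad/s.

9.29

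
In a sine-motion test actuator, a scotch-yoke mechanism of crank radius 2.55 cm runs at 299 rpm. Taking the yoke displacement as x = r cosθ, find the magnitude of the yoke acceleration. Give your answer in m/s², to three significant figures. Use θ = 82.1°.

ω = 31.31 rad/s (from 299 rpm).
x = r cosθ ⇒ ẍ = −rω² cosθ (ω constant).
|a| = rω²|cosθ| = 0.0255·(31.31)²·|cos 82.1°| = 3.4361 m/s².

3.44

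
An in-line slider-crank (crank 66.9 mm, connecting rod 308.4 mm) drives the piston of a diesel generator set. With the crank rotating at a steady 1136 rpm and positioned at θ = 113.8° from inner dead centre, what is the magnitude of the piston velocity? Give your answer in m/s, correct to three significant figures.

ω = 2π·1136/60 = 119 rad/s
For an in-line slider-crank, x = r cosθ + √(L² − r² sin²θ), so v = −rω sinθ·[1 + r cosθ/√(L² − r² sin²θ)].
With r = 0.0669 m, L = 0.3084 m, θ = 113.8°: √(L² − r² sin²θ) = 0.30226 m.
v = −0.0669·119·0.91496·[1 + 0.0669·-0.40355/0.30226] = -6.6314 m/s.
|v| = 6.6314 m/s.

6.63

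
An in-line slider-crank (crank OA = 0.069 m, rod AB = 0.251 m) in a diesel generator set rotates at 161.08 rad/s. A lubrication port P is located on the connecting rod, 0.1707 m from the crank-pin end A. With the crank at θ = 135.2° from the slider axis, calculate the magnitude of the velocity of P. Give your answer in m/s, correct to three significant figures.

ω = 161.1 rad/s.  Crank-pin speed |V_A| = rω = 11.115 m/s, perpendicular to OA.
Rod angle: sinφ = −(r/L) sinθ ⇒ φ = -11.169°; ω_rod = −rω cosθ/√(L²−r²sin²θ) = +32.027 rad/s.
V_P = V_A + ω_rod × AP, with AP = 0.1707 m along the rod.
Components: V_Px = −rω sinθ − a·ω_rod·sinφ = -6.7727 m/s;  V_Py = rω cosθ + a·ω_rod·cosφ = -2.5231 m/s.
|V_P| = √(V_Px² + V_Py²) = 7.2274 m/s.

7.23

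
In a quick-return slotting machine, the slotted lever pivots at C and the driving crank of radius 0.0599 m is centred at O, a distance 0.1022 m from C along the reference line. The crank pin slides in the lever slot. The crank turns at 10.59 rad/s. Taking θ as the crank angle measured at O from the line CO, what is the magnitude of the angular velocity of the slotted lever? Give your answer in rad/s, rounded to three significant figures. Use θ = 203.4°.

7.69

ω = 10.59 rad/s
Crank pin A relative to C: A = (d + r cosθ, r sinθ); lever angle φ = atan2(r sinθ, d + r cosθ).
Differentiating tanφ: φ̇ = rω(d cosθ + r)/(d² + r² + 2dr cosθ).
d² + r² + 2dr cosθ = |CA|² = 0.00279627 m²;  d cosθ + r = -0.033895 m.
|ω_lever| = |0.0599·10.59·-0.033895| / 0.00279627 = 7.6891 rad/s.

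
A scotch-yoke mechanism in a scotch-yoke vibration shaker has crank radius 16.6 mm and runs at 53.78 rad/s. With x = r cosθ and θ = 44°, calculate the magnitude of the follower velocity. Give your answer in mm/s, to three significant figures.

ω = 53.78 rad/s
x = r cosθ ⇒ ẋ = −rω sinθ.
|v| = rω|sinθ| = 0.0166·53.78·|sin 44°| = 0.62015 m/s = 620.15 mm/s.

620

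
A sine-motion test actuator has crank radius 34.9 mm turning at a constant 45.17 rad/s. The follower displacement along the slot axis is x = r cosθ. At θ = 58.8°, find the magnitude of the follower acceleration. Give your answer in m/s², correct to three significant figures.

ω = 45.17 rad/s
x = r cosθ ⇒ ẍ = −rω² cosθ (ω constant).
|a| = rω²|cosθ| = 0.0349·(45.17)²·|cos 58.8°| = 36.887 m/s².

36.9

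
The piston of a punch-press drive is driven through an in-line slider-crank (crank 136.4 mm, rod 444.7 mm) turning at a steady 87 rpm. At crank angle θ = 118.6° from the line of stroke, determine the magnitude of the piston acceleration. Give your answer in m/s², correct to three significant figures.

ω = 2π·87/60 = 9.111 rad/s
x(θ) = r cosθ + √(L² − r² sin²θ); with ω constant, a = ω²·d²x/dθ².
d²x/dθ² = −r cosθ − r²(cos2θ)/√u − r⁴ sin²2θ/(4u^{3/2}),  u = L² − r² sin²θ = 0.183416 m².
Substituting r = 0.1364 m, L = 0.4447 m, θ = 118.6°: d²x/dθ² = +0.088048 m.
a = ω²·d²x/dθ² = (9.111)²·(+0.088048) = +7.3083 m/s²;  |a| = 7.3083 m/s².

7.31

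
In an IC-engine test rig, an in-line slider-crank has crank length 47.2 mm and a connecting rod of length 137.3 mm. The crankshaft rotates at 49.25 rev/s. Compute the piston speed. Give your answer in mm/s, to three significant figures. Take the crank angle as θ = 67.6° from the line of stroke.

ω = 2π·49.2 = 309.4 rad/s
For an in-line slider-crank, x = r cosθ + √(L² − r² sin²θ), so v = −rω sinθ·[1 + r cosθ/√(L² − r² sin²θ)].
With r = 0.0472 m, L = 0.1373 m, θ = 67.6°: √(L² − r² sin²θ) = 0.13018 m.
v = −0.0472·309.4·0.92455·[1 + 0.0472·0.38107/0.13018] = -15.37 m/s.
|v| = 15.37 m/s = 15370 mm/s.

15400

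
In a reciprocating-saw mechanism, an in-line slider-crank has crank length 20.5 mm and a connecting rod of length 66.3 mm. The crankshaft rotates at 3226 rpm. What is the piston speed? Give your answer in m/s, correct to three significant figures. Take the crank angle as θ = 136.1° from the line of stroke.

ω = 2π·3226/60 = 337.8 rad/s
For an in-line slider-crank, x = r cosθ + √(L² − r² sin²θ), so v = −rω sinθ·[1 + r cosθ/√(L² − r² sin²θ)].
With r = 0.0205 m, L = 0.0663 m, θ = 136.1°: √(L² − r² sin²θ) = 0.064758 m.
v = −0.0205·337.8·0.69340·[1 + 0.0205·-0.72055/0.064758] = -3.7068 m/s.
|v| = 3.7068 m/s.

3.71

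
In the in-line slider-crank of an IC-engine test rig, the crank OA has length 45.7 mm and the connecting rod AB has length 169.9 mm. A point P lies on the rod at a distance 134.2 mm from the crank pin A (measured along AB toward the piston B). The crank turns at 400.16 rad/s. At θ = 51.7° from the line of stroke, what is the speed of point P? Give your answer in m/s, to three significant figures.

ω = 400.2 rad/s.  Crank-pin speed |V_A| = rω = 18.287 m/s, perpendicular to OA.
Rod angle: sinφ = −(r/L) sinθ ⇒ φ = -12.186°; ω_rod = −rω cosθ/√(L²−r²sin²θ) = -68.248 rad/s.
V_P = V_A + ω_rod × AP, with AP = 0.1342 m along the rod.
Components: V_Px = −rω sinθ − a·ω_rod·sinφ = -16.285 m/s;  V_Py = rω cosθ + a·ω_rod·cosφ = +2.3816 m/s.
|V_P| = √(V_Px² + V_Py²) = 16.458 m/s.

16.5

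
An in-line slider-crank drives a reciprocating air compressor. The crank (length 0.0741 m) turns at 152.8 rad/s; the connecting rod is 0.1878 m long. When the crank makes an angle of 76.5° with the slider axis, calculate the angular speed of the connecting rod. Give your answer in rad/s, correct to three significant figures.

15.2

ω = 152.8 rad/s
The rod makes angle φ with the slider axis where L sinφ = r sinθ; differentiating, L cosφ·φ̇ = r ω cosθ.
L cosφ = √(L² − r² sin²θ) = 0.17343 m.
|ω_rod| = r ω |cosθ| / √(L² − r² sin²θ) = 0.0741·152.8·0.23345/0.17343 = 15.241 rad/s.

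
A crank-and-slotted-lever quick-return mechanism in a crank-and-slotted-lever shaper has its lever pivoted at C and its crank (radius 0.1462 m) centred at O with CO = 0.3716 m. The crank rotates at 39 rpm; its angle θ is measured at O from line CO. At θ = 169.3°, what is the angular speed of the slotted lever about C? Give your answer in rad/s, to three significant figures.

2.48

ω = 4.084 rad/s (from 39 rpm).
Crank pin A relative to C: A = (d + r cosθ, r sinθ); lever angle φ = atan2(r sinθ, d + r cosθ).
Differentiating tanφ: φ̇ = rω(d cosθ + r)/(d² + r² + 2dr cosθ).
d² + r² + 2dr cosθ = |CA|² = 0.0526944 m²;  d cosθ + r = -0.21894 m.
|ω_lever| = |0.1462·4.084·-0.21894| / 0.0526944 = 2.4808 rad/s.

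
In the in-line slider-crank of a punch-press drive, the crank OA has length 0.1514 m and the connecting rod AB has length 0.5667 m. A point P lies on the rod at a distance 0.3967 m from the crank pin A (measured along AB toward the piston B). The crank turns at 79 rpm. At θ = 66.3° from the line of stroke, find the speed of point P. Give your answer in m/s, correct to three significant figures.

1.24

ω = 8.273 rad/s.  Crank-pin speed |V_A| = rω = 1.2525 m/s, perpendicular to OA.
Rod angle: sinφ = −(r/L) sinθ ⇒ φ = -14.160°; ω_rod = −rω cosθ/√(L²−r²sin²θ) = -0.91622 rad/s.
V_P = V_A + ω_rod × AP, with AP = 0.3967 m along the rod.
Components: V_Px = −rω sinθ − a·ω_rod·sinφ = -1.2358 m/s;  V_Py = rω cosθ + a·ω_rod·cosφ = +0.15102 m/s.
|V_P| = √(V_Px² + V_Py²) = 1.245 m/s.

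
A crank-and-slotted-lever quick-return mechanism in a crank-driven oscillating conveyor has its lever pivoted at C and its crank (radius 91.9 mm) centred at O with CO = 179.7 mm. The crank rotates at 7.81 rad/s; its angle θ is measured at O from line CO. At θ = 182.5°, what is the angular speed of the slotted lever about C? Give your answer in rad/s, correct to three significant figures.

ω = 7.81 rad/s
Crank pin A relative to C: A = (d + r cosθ, r sinθ); lever angle φ = atan2(r sinθ, d + r cosθ).
Differentiating tanφ: φ̇ = rω(d cosθ + r)/(d² + r² + 2dr cosθ).
d² + r² + 2dr cosθ = |CA|² = 0.00774028 m²;  d cosθ + r = -0.087629 m.
|ω_lever| = |0.0919·7.81·-0.087629| / 0.00774028 = 8.1256 rad/s.

8.13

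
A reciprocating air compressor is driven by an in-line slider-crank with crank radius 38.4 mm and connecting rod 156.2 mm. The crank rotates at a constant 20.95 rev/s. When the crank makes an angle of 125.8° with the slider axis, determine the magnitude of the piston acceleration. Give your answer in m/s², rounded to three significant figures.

ω = 2π·20.9 = 131.6 rad/s
x(θ) = r cosθ + √(L² − r² sin²θ); with ω constant, a = ω²·d²x/dθ².
d²x/dθ² = −r cosθ − r²(cos2θ)/√u − r⁴ sin²2θ/(4u^{3/2}),  u = L² − r² sin²θ = 0.0234284 m².
Substituting r = 0.0384 m, L = 0.1562 m, θ = 125.8°: d²x/dθ² = +0.025367 m.
a = ω²·d²x/dθ² = (131.6)²·(+0.025367) = +439.53 m/s²;  |a| = 439.53 m/s².

440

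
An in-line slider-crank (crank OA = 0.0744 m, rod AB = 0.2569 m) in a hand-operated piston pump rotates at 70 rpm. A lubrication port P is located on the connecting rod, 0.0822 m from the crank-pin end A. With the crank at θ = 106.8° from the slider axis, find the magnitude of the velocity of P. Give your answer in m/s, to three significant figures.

ω = 7.33 rad/s.  Crank-pin speed |V_A| = rω = 0.54538 m/s, perpendicular to OA.
Rod angle: sinφ = −(r/L) sinθ ⇒ φ = -16.096°; ω_rod = −rω cosθ/√(L²−r²sin²θ) = +0.63863 rad/s.
V_P = V_A + ω_rod × AP, with AP = 0.0822 m along the rod.
Components: V_Px = −rω sinθ − a·ω_rod·sinφ = -0.50755 m/s;  V_Py = rω cosθ + a·ω_rod·cosφ = -0.10719 m/s.
|V_P| = √(V_Px² + V_Py²) = 0.51875 m/s.

0.519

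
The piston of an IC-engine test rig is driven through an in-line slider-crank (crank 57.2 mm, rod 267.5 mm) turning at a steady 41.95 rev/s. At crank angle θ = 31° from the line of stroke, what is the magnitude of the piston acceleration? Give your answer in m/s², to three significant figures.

3820

ω = 2π·42 = 263.6 rad/s
x(θ) = r cosθ + √(L² − r² sin²θ); with ω constant, a = ω²·d²x/dθ².
d²x/dθ² = −r cosθ − r²(cos2θ)/√u − r⁴ sin²2θ/(4u^{3/2}),  u = L² − r² sin²θ = 0.0706883 m².
Substituting r = 0.0572 m, L = 0.2675 m, θ = 31°: d²x/dθ² = -0.054918 m.
a = ω²·d²x/dθ² = (263.6)²·(-0.054918) = -3815.4 m/s²;  |a| = 3815.4 m/s².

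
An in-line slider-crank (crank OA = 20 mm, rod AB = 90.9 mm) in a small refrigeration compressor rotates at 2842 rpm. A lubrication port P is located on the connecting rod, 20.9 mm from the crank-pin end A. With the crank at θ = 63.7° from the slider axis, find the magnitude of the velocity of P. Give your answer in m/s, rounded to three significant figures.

5.82

ω = 297.6 rad/s.  Crank-pin speed |V_A| = rω = 5.9523 m/s, perpendicular to OA.
Rod angle: sinφ = −(r/L) sinθ ⇒ φ = -11.376°; ω_rod = −rω cosθ/√(L²−r²sin²θ) = -29.594 rad/s.
V_P = V_A + ω_rod × AP, with AP = 0.0209 m along the rod.
Components: V_Px = −rω sinθ − a·ω_rod·sinφ = -5.4581 m/s;  V_Py = rω cosθ + a·ω_rod·cosφ = +2.0309 m/s.
|V_P| = √(V_Px² + V_Py²) = 5.8237 m/s.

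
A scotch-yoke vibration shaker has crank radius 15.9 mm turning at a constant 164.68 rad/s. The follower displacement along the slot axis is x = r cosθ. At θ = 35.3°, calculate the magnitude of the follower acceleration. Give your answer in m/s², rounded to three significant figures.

ω = 164.7 rad/s
x = r cosθ ⇒ ẍ = −rω² cosθ (ω constant).
|a| = rω²|cosθ| = 0.0159·(164.7)²·|cos 35.3°| = 351.92 m/s².

352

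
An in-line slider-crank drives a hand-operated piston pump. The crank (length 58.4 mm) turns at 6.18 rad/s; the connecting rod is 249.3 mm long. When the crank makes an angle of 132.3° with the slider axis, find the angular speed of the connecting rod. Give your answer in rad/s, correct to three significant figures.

0.989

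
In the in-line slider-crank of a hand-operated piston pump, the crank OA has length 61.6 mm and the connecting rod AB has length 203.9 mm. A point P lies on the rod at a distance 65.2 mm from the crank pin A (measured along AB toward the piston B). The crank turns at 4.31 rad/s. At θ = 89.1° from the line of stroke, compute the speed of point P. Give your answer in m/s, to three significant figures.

ω = 4.31 rad/s.  Crank-pin speed |V_A| = rω = 0.2655 m/s, perpendicular to OA.
Rod angle: sinφ = −(r/L) sinθ ⇒ φ = -17.582°; ω_rod = −rω cosθ/√(L²−r²sin²θ) = -0.021455 rad/s.
V_P = V_A + ω_rod × AP, with AP = 0.0652 m along the rod.
Components: V_Px = −rω sinθ − a·ω_rod·sinφ = -0.26589 m/s;  V_Py = rω cosθ + a·ω_rod·cosφ = +0.0028367 m/s.
|V_P| = √(V_Px² + V_Py²) = 0.2659 m/s.

0.266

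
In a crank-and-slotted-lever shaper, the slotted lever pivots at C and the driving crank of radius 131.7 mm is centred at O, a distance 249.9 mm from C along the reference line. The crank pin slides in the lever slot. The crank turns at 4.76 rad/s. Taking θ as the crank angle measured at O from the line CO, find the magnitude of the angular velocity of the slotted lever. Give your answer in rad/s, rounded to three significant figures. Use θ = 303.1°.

ω = 4.76 rad/s
Crank pin A relative to C: A = (d + r cosθ, r sinθ); lever angle φ = atan2(r sinθ, d + r cosθ).
Differentiating tanφ: φ̇ = rω(d cosθ + r)/(d² + r² + 2dr cosθ).
d² + r² + 2dr cosθ = |CA|² = 0.115741 m²;  d cosθ + r = +0.26817 m.
|ω_lever| = |0.1317·4.76·+0.26817| / 0.115741 = 1.4525 rad/s.

1.45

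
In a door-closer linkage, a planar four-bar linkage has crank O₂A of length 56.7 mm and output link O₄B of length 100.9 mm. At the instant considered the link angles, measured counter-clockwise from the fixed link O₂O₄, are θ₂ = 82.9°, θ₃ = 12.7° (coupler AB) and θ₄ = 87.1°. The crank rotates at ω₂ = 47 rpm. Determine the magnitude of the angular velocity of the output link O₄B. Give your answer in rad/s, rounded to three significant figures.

2.70

ω₂ = 4.922 rad/s (from 47 rpm).
Differentiating the loop-closure r₂e^{iθ₂}+r₃e^{iθ₃}=r₁+r₄e^{iθ₄} gives r₂ω₂e^{iθ₂}+r₃ω₃e^{iθ₃}=r₄ω₄e^{iθ₄}.
Eliminating the other unknown: ω₄ = r₂ω₂ sin(θ₂−θ₃) / [r₄ sin(θ₄−θ₃)].
Numerator sine = +0.94088; denominator sine = +0.96316.
Result = 0.0567·4.922·(+0.94088) / (0.1009·(+0.96316)) = +2.7018 rad/s; magnitude 2.7018 rad/s.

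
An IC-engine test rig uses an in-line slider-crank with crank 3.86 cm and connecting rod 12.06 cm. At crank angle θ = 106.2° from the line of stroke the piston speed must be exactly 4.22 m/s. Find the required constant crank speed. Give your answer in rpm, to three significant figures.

1200

For an in-line slider-crank, |v_piston| = rω|sinθ|·[1 + r cosθ/√(L² − r² sin²θ)].
With r = 0.0386 m, L = 0.1206 m, θ = 106.2°: the bracketed kinematic factor |dx/dθ| = 0.033589 m.
ω = v/|dx/dθ| = 4.22/0.033589 = 125.64 rad/s.
N = 60ω/(2π) = 1199.7 rpm.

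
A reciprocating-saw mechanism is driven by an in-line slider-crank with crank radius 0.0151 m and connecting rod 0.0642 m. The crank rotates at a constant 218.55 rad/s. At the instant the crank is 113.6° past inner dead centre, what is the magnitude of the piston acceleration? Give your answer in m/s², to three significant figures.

ω = 218.6 rad/s
x(θ) = r cosθ + √(L² − r² sin²θ); with ω constant, a = ω²·d²x/dθ².
d²x/dθ² = −r cosθ − r²(cos2θ)/√u − r⁴ sin²2θ/(4u^{3/2}),  u = L² − r² sin²θ = 0.00393018 m².
Substituting r = 0.0151 m, L = 0.0642 m, θ = 113.6°: d²x/dθ² = +0.008488 m.
a = ω²·d²x/dθ² = (218.6)²·(+0.008488) = +405.42 m/s²;  |a| = 405.42 m/s².

405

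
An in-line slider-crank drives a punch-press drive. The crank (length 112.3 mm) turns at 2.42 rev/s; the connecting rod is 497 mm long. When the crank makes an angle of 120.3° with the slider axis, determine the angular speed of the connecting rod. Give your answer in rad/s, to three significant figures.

ω = 15.21 rad/s (converted from 2.42 rev/s).
The rod makes angle φ with the slider axis where L sinφ = r sinθ; differentiating, L cosφ·φ̇ = r ω cosθ.
L cosφ = √(L² − r² sin²θ) = 0.48745 m.
|ω_rod| = r ω |cosθ| / √(L² − r² sin²θ) = 0.1123·15.21·0.50453/0.48745 = 1.7674 rad/s.

1.77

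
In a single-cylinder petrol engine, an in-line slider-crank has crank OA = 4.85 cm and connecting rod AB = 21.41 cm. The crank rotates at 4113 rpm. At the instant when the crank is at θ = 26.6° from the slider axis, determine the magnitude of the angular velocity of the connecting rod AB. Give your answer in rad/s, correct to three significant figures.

87.7

ω = 430.7 rad/s (converted from 4113 rpm).
The rod makes angle φ with the slider axis where L sinφ = r sinθ; differentiating, L cosφ·φ̇ = r ω cosθ.
L cosφ = √(L² − r² sin²θ) = 0.213 m.
|ω_rod| = r ω |cosθ| / √(L² − r² sin²θ) = 0.0485·430.7·0.89415/0.213 = 87.694 rad/s.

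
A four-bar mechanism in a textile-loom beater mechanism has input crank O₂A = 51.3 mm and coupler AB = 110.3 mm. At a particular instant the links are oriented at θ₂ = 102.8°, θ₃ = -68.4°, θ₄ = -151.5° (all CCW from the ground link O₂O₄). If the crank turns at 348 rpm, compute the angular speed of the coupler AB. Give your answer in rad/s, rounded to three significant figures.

16.4

ω₂ = 36.44 rad/s (from 348 rpm).
Differentiating the loop-closure r₂e^{iθ₂}+r₃e^{iθ₃}=r₁+r₄e^{iθ₄} gives r₂ω₂e^{iθ₂}+r₃ω₃e^{iθ₃}=r₄ω₄e^{iθ₄}.
Eliminating the other unknown: ω₃ = r₂ω₂ sin(θ₄−θ₂) / [r₃ sin(θ₃−θ₄)].
Numerator sine = +0.96269; denominator sine = +0.99276.
Result = 0.0513·36.44·(+0.96269) / (0.1103·(+0.99276)) = +16.436 rad/s; magnitude 16.436 rad/s.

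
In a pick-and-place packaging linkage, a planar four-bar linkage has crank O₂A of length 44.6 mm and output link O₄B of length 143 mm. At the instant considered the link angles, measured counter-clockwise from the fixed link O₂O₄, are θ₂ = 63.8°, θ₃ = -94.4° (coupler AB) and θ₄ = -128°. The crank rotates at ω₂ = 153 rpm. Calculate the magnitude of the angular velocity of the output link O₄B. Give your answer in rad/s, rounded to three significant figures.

3.35

ω₂ = 16.02 rad/s (from 153 rpm).
Differentiating the loop-closure r₂e^{iθ₂}+r₃e^{iθ₃}=r₁+r₄e^{iθ₄} gives r₂ω₂e^{iθ₂}+r₃ω₃e^{iθ₃}=r₄ω₄e^{iθ₄}.
Eliminating the other unknown: ω₄ = r₂ω₂ sin(θ₂−θ₃) / [r₄ sin(θ₄−θ₃)].
Numerator sine = +0.37137; denominator sine = -0.55339.
Result = 0.0446·16.02·(+0.37137) / (0.143·(-0.55339)) = -3.3534 rad/s; magnitude 3.3534 rad/s.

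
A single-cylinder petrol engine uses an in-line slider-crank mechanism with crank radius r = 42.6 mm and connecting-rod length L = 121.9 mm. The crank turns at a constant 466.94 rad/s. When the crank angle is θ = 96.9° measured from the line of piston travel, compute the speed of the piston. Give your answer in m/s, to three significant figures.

18.9

ω = 466.9 rad/s
For an in-line slider-crank, x = r cosθ + √(L² − r² sin²θ), so v = −rω sinθ·[1 + r cosθ/√(L² − r² sin²θ)].
With r = 0.0426 m, L = 0.1219 m, θ = 96.9°: √(L² − r² sin²θ) = 0.11433 m.
v = −0.0426·466.9·0.99276·[1 + 0.0426·-0.12014/0.11433] = -18.864 m/s.
|v| = 18.864 m/s.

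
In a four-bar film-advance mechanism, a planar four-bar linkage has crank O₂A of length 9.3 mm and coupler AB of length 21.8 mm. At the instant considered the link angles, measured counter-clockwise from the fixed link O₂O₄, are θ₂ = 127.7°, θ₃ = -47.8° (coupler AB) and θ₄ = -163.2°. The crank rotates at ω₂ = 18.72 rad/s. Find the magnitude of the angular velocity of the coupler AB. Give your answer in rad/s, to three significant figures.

8.26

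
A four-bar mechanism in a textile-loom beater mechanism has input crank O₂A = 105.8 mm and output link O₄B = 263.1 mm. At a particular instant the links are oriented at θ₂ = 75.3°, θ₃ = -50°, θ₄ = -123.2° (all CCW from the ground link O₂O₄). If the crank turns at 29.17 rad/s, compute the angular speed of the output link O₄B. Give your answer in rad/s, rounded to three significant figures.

10.0

ω₂ = 29.17 rad/s
Differentiating the loop-closure r₂e^{iθ₂}+r₃e^{iθ₃}=r₁+r₄e^{iθ₄} gives r₂ω₂e^{iθ₂}+r₃ω₃e^{iθ₃}=r₄ω₄e^{iθ₄}.
Eliminating the other unknown: ω₄ = r₂ω₂ sin(θ₂−θ₃) / [r₄ sin(θ₄−θ₃)].
Numerator sine = +0.81614; denominator sine = -0.95732.
Result = 0.1058·29.17·(+0.81614) / (0.2631·(-0.95732)) = -10 rad/s; magnitude 10 rad/s.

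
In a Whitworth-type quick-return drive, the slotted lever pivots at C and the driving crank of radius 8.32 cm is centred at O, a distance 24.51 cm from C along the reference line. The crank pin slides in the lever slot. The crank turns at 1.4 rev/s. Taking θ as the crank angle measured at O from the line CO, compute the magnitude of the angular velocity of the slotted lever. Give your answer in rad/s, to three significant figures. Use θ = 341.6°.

2.19

ω = 8.796 rad/s (from 1.4 rev/s).
Crank pin A relative to C: A = (d + r cosθ, r sinθ); lever angle φ = atan2(r sinθ, d + r cosθ).
Differentiating tanφ: φ̇ = rω(d cosθ + r)/(d² + r² + 2dr cosθ).
d² + r² + 2dr cosθ = |CA|² = 0.105696 m²;  d cosθ + r = +0.31577 m.
|ω_lever| = |0.0832·8.796·+0.31577| / 0.105696 = 2.1865 rad/s.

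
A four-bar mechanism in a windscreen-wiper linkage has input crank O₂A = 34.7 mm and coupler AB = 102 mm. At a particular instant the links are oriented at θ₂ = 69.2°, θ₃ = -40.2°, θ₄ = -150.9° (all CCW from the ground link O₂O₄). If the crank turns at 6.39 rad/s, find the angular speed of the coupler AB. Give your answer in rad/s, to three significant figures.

ω₂ = 6.39 rad/s
Differentiating the loop-closure r₂e^{iθ₂}+r₃e^{iθ₃}=r₁+r₄e^{iθ₄} gives r₂ω₂e^{iθ₂}+r₃ω₃e^{iθ₃}=r₄ω₄e^{iθ₄}.
Eliminating the other unknown: ω₃ = r₂ω₂ sin(θ₄−θ₂) / [r₃ sin(θ₃−θ₄)].
Numerator sine = +0.64412; denominator sine = +0.93544.
Result = 0.0347·6.39·(+0.64412) / (0.102·(+0.93544)) = +1.4969 rad/s; magnitude 1.4969 rad/s.

1.50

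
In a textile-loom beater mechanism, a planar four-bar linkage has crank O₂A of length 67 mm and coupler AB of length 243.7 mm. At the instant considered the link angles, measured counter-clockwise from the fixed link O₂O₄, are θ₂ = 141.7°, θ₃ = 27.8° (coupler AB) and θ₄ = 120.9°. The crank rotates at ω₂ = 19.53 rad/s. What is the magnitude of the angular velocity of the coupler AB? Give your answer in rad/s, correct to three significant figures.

1.91

ω₂ = 19.53 rad/s
Differentiating the loop-closure r₂e^{iθ₂}+r₃e^{iθ₃}=r₁+r₄e^{iθ₄} gives r₂ω₂e^{iθ₂}+r₃ω₃e^{iθ₃}=r₄ω₄e^{iθ₄}.
Eliminating the other unknown: ω₃ = r₂ω₂ sin(θ₄−θ₂) / [r₃ sin(θ₃−θ₄)].
Numerator sine = -0.35511; denominator sine = -0.99854.
Result = 0.067·19.53·(-0.35511) / (0.2437·(-0.99854)) = +1.9095 rad/s; magnitude 1.9095 rad/s.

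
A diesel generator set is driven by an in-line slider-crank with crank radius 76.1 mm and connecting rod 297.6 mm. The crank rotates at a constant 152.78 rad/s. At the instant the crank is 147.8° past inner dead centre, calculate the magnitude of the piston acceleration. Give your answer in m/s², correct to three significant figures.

ω = 152.8 rad/s
x(θ) = r cosθ + √(L² − r² sin²θ); with ω constant, a = ω²·d²x/dθ².
d²x/dθ² = −r cosθ − r²(cos2θ)/√u − r⁴ sin²2θ/(4u^{3/2}),  u = L² − r² sin²θ = 0.0869213 m².
Substituting r = 0.0761 m, L = 0.2976 m, θ = 147.8°: d²x/dθ² = +0.055642 m.
a = ω²·d²x/dθ² = (152.8)²·(+0.055642) = +1298.8 m/s²;  |a| = 1298.8 m/s².

1300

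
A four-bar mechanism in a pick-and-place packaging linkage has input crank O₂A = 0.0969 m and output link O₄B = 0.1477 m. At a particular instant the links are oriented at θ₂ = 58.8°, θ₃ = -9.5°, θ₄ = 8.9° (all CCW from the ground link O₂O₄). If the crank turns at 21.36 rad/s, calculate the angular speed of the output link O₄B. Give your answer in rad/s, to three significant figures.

ω₂ = 21.36 rad/s
Differentiating the loop-closure r₂e^{iθ₂}+r₃e^{iθ₃}=r₁+r₄e^{iθ₄} gives r₂ω₂e^{iθ₂}+r₃ω₃e^{iθ₃}=r₄ω₄e^{iθ₄}.
Eliminating the other unknown: ω₄ = r₂ω₂ sin(θ₂−θ₃) / [r₄ sin(θ₄−θ₃)].
Numerator sine = +0.92913; denominator sine = +0.31565.
Result = 0.0969·21.36·(+0.92913) / (0.1477·(+0.31565)) = +41.249 rad/s; magnitude 41.249 rad/s.

41.2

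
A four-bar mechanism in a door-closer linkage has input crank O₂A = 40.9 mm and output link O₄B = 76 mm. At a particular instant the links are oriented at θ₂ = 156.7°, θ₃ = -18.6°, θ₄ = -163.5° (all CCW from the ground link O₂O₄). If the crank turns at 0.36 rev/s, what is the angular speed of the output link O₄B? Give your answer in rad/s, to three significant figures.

0.173

ω₂ = 2.262 rad/s (from 0.36 rev/s).
Differentiating the loop-closure r₂e^{iθ₂}+r₃e^{iθ₃}=r₁+r₄e^{iθ₄} gives r₂ω₂e^{iθ₂}+r₃ω₃e^{iθ₃}=r₄ω₄e^{iθ₄}.
Eliminating the other unknown: ω₄ = r₂ω₂ sin(θ₂−θ₃) / [r₄ sin(θ₄−θ₃)].
Numerator sine = +0.08194; denominator sine = -0.57501.
Result = 0.0409·2.262·(+0.08194) / (0.076·(-0.57501)) = -0.17346 rad/s; magnitude 0.17346 rad/s.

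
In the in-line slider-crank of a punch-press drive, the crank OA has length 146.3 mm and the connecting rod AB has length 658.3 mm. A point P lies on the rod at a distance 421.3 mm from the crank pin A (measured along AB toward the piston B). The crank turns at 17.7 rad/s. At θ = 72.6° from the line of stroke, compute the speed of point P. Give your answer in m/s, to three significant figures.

2.59

ω = 17.7 rad/s.  Crank-pin speed |V_A| = rω = 2.5895 m/s, perpendicular to OA.
Rod angle: sinφ = −(r/L) sinθ ⇒ φ = -12.244°; ω_rod = −rω cosθ/√(L²−r²sin²θ) = -1.2037 rad/s.
V_P = V_A + ω_rod × AP, with AP = 0.4213 m along the rod.
Components: V_Px = −rω sinθ − a·ω_rod·sinφ = -2.5786 m/s;  V_Py = rω cosθ + a·ω_rod·cosφ = +0.27879 m/s.
|V_P| = √(V_Px² + V_Py²) = 2.5936 m/s.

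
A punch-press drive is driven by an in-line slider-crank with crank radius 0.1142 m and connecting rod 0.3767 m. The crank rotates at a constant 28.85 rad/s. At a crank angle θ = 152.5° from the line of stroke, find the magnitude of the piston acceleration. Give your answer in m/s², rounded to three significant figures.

67.2

ω = 28.85 rad/s
x(θ) = r cosθ + √(L² − r² sin²θ); with ω constant, a = ω²·d²x/dθ².
d²x/dθ² = −r cosθ − r²(cos2θ)/√u − r⁴ sin²2θ/(4u^{3/2}),  u = L² − r² sin²θ = 0.139122 m².
Substituting r = 0.1142 m, L = 0.3767 m, θ = 152.5°: d²x/dθ² = +0.080692 m.
a = ω²·d²x/dθ² = (28.85)²·(+0.080692) = +67.161 m/s²;  |a| = 67.161 m/s².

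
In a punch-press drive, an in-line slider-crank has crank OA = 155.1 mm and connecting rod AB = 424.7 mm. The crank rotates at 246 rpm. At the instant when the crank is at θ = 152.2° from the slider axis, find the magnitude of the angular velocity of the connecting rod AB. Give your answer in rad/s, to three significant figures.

ω = 25.76 rad/s (converted from 246 rpm).
The rod makes angle φ with the slider axis where L sinφ = r sinθ; differentiating, L cosφ·φ̇ = r ω cosθ.
L cosφ = √(L² − r² sin²θ) = 0.41849 m.
|ω_rod| = r ω |cosθ| / √(L² − r² sin²θ) = 0.1551·25.76·0.88458/0.41849 = 8.4455 rad/s.

8.45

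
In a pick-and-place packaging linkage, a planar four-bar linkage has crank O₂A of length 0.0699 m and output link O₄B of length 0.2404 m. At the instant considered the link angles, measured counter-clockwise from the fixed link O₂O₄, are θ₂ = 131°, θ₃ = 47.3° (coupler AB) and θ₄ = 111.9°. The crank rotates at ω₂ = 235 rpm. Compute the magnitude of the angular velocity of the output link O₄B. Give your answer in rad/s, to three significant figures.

7.87

ω₂ = 24.61 rad/s (from 235 rpm).
Differentiating the loop-closure r₂e^{iθ₂}+r₃e^{iθ₃}=r₁+r₄e^{iθ₄} gives r₂ω₂e^{iθ₂}+r₃ω₃e^{iθ₃}=r₄ω₄e^{iθ₄}.
Eliminating the other unknown: ω₄ = r₂ω₂ sin(θ₂−θ₃) / [r₄ sin(θ₄−θ₃)].
Numerator sine = +0.99396; denominator sine = +0.90334.
Result = 0.0699·24.61·(+0.99396) / (0.2404·(+0.90334)) = +7.8733 rad/s; magnitude 7.8733 rad/s.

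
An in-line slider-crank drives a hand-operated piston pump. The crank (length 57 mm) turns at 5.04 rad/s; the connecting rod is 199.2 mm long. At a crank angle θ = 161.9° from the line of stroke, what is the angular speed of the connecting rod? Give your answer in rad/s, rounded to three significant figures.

ω = 5.04 rad/s
The rod makes angle φ with the slider axis where L sinφ = r sinθ; differentiating, L cosφ·φ̇ = r ω cosθ.
L cosφ = √(L² − r² sin²θ) = 0.19841 m.
|ω_rod| = r ω |cosθ| / √(L² − r² sin²θ) = 0.057·5.04·0.95052/0.19841 = 1.3763 rad/s.

1.38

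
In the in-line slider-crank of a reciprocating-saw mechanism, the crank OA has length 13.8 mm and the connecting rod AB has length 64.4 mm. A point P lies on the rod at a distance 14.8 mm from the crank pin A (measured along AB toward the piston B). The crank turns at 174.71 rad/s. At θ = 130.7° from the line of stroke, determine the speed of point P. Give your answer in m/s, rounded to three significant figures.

2.14

ω = 174.7 rad/s.  Crank-pin speed |V_A| = rω = 2.411 m/s, perpendicular to OA.
Rod angle: sinφ = −(r/L) sinθ ⇒ φ = -9.350°; ω_rod = −rω cosθ/√(L²−r²sin²θ) = +24.742 rad/s.
V_P = V_A + ω_rod × AP, with AP = 0.0148 m along the rod.
Components: V_Px = −rω sinθ − a·ω_rod·sinφ = -1.7684 m/s;  V_Py = rω cosθ + a·ω_rod·cosφ = -1.2109 m/s.
|V_P| = √(V_Px² + V_Py²) = 2.1432 m/s.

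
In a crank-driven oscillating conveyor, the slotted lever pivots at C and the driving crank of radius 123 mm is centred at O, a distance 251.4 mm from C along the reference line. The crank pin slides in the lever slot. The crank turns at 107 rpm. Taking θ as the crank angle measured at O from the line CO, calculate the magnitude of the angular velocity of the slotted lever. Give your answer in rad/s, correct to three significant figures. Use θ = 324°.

ω = 11.21 rad/s (from 107 rpm).
Crank pin A relative to C: A = (d + r cosθ, r sinθ); lever angle φ = atan2(r sinθ, d + r cosθ).
Differentiating tanφ: φ̇ = rω(d cosθ + r)/(d² + r² + 2dr cosθ).
d² + r² + 2dr cosθ = |CA|² = 0.128364 m²;  d cosθ + r = +0.32639 m.
|ω_lever| = |0.123·11.21·+0.32639| / 0.128364 = 3.5043 rad/s.

3.50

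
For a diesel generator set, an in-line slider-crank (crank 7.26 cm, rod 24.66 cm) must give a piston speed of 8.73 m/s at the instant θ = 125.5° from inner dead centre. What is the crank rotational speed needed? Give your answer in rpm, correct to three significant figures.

1710

For an in-line slider-crank, |v_piston| = rω|sinθ|·[1 + r cosθ/√(L² − r² sin²θ)].
With r = 0.0726 m, L = 0.2466 m, θ = 125.5°: the bracketed kinematic factor |dx/dθ| = 0.048697 m.
ω = v/|dx/dθ| = 8.73/0.048697 = 179.27 rad/s.
N = 60ω/(2π) = 1711.9 rpm.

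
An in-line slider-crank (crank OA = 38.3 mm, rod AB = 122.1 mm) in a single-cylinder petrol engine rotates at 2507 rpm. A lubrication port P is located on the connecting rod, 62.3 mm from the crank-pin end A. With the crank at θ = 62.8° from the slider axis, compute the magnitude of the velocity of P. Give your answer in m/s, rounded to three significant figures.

9.88

ω = 262.5 rad/s.  Crank-pin speed |V_A| = rω = 10.055 m/s, perpendicular to OA.
Rod angle: sinφ = −(r/L) sinθ ⇒ φ = -16.200°; ω_rod = −rω cosθ/√(L²−r²sin²θ) = -39.199 rad/s.
V_P = V_A + ω_rod × AP, with AP = 0.0623 m along the rod.
Components: V_Px = −rω sinθ − a·ω_rod·sinφ = -9.6244 m/s;  V_Py = rω cosθ + a·ω_rod·cosφ = +2.251 m/s.
|V_P| = √(V_Px² + V_Py²) = 9.8841 m/s.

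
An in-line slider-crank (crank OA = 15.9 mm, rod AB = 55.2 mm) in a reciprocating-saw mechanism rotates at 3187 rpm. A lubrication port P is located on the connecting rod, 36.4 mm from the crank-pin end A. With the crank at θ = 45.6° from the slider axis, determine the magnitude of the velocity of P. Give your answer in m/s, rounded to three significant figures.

4.49

ω = 333.7 rad/s.  Crank-pin speed |V_A| = rω = 5.3065 m/s, perpendicular to OA.
Rod angle: sinφ = −(r/L) sinθ ⇒ φ = -11.876°; ω_rod = −rω cosθ/√(L²−r²sin²θ) = -68.731 rad/s.
V_P = V_A + ω_rod × AP, with AP = 0.0364 m along the rod.
Components: V_Px = −rω sinθ − a·ω_rod·sinφ = -4.3062 m/s;  V_Py = rω cosθ + a·ω_rod·cosφ = +1.2645 m/s.
|V_P| = √(V_Px² + V_Py²) = 4.488 m/s.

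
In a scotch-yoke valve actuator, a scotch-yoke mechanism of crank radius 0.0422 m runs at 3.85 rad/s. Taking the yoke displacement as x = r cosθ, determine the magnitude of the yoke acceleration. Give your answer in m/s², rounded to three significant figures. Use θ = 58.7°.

0.325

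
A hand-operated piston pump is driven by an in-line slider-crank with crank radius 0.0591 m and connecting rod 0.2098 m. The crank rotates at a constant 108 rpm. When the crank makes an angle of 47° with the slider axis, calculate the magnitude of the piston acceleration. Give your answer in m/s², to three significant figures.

5.05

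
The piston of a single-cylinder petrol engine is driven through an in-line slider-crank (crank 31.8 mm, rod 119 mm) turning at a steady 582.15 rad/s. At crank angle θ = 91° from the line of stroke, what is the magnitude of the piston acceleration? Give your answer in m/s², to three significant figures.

ω = 582.1 rad/s
x(θ) = r cosθ + √(L² − r² sin²θ); with ω constant, a = ω²·d²x/dθ².
d²x/dθ² = −r cosθ − r²(cos2θ)/√u − r⁴ sin²2θ/(4u^{3/2}),  u = L² − r² sin²θ = 0.0131501 m².
Substituting r = 0.0318 m, L = 0.119 m, θ = 91°: d²x/dθ² = +0.0093678 m.
a = ω²·d²x/dθ² = (582.1)²·(+0.0093678) = +3174.7 m/s²;  |a| = 3174.7 m/s².

3170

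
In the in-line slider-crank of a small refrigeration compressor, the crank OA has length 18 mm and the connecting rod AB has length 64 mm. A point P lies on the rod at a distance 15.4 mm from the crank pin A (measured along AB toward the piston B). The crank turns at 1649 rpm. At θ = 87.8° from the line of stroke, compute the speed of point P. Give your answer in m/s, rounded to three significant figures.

ω = 172.7 rad/s.  Crank-pin speed |V_A| = rω = 3.1083 m/s, perpendicular to OA.
Rod angle: sinφ = −(r/L) sinθ ⇒ φ = -16.322°; ω_rod = −rω cosθ/√(L²−r²sin²θ) = -1.9427 rad/s.
V_P = V_A + ω_rod × AP, with AP = 0.0154 m along the rod.
Components: V_Px = −rω sinθ − a·ω_rod·sinφ = -3.1144 m/s;  V_Py = rω cosθ + a·ω_rod·cosφ = +0.090609 m/s.
|V_P| = √(V_Px² + V_Py²) = 3.1157 m/s.

3.12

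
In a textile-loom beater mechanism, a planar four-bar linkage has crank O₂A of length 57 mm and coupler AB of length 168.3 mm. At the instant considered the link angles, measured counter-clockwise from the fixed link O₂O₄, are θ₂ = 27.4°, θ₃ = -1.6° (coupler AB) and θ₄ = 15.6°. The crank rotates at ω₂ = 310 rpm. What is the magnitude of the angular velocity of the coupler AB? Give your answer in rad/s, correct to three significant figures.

7.60

ω₂ = 32.46 rad/s (from 310 rpm).
Differentiating the loop-closure r₂e^{iθ₂}+r₃e^{iθ₃}=r₁+r₄e^{iθ₄} gives r₂ω₂e^{iθ₂}+r₃ω₃e^{iθ₃}=r₄ω₄e^{iθ₄}.
Eliminating the other unknown: ω₃ = r₂ω₂ sin(θ₄−θ₂) / [r₃ sin(θ₃−θ₄)].
Numerator sine = -0.20450; denominator sine = -0.29571.
Result = 0.057·32.46·(-0.20450) / (0.1683·(-0.29571)) = +7.6033 rad/s; magnitude 7.6033 rad/s.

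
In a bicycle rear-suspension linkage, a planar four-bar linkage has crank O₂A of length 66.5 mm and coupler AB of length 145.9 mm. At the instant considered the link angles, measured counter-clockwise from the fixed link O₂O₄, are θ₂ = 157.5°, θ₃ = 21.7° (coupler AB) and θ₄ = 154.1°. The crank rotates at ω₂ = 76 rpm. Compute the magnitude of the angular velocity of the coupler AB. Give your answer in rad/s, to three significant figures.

0.291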